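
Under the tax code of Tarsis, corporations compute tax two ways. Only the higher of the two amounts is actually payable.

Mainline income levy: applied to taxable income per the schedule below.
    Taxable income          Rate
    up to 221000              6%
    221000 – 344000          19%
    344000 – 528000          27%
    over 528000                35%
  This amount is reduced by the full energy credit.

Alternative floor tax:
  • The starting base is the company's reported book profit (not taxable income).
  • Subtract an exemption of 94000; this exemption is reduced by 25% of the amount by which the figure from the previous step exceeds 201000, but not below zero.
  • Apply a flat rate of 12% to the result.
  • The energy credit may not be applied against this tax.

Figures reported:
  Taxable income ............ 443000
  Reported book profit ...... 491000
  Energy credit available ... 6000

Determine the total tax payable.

57360

Alternative floor tax:
  Base (reported book profit): 491000
  Exemption: 94000 − 25% × (491000 − 201000) = 94000 − 72500 = 21500
  Base: 491000 − 21500 = 469500
  469500 × 12% = 56340

Mainline income levy:
  221000 × 6% = 13260
  123000 × 19% = 23370
  99000 × 27% = 26730
  → 63360
  Less energy credit 6000 → 57360

57360 > 56340, so the mainline income levy governs.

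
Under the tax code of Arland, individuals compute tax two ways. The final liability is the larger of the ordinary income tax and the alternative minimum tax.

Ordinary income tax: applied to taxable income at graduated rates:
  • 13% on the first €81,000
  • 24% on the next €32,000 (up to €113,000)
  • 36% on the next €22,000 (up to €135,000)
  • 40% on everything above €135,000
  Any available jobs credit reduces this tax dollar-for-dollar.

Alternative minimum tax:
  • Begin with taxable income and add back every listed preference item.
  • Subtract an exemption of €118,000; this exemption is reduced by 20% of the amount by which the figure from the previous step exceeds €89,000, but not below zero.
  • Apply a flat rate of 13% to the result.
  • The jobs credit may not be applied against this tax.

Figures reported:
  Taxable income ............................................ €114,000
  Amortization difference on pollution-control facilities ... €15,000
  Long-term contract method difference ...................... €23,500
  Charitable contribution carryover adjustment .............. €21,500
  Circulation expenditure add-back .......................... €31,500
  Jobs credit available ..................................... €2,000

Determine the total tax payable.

€16,570

Ordinary income tax:
  €81,000 × 13% = €10,530
  €32,000 × 24% = €7,680
  €1,000 × 36% = €360
  → €18,570
  Less jobs credit €2,000 → €16,570

Alternative minimum tax:
  Adjusted income: €114,000 + €15,000 + €23,500 + €21,500 + €31,500 = €205,500
  Exemption: €118,000 − 20% × (€205,500 − €89,000) = €118,000 − €23,300 = €94,700
  Base: €205,500 − €94,700 = €110,800
  €110,800 × 13% = €14,404

€16,570 > €14,404, so the ordinary income tax governs.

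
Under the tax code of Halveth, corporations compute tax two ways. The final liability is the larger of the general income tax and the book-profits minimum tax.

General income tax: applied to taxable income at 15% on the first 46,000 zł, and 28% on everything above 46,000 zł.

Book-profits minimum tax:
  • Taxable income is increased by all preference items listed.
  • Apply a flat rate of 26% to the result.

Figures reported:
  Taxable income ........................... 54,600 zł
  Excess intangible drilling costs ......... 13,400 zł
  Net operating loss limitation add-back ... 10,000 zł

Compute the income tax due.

Book-profits minimum tax:
  Adjusted income: 54,600 zł + 13,400 zł + 10,000 zł = 78,000 zł
  78,000 zł × 26% = 20,280 zł

General income tax:
  46,000 zł × 15% = 6,900 zł
  8,600 zł × 28% = 2,408 zł
  → 9,308 zł

20,280 zł > 9,308 zł, so the book-profits minimum tax is the binding amount.

20,280 zł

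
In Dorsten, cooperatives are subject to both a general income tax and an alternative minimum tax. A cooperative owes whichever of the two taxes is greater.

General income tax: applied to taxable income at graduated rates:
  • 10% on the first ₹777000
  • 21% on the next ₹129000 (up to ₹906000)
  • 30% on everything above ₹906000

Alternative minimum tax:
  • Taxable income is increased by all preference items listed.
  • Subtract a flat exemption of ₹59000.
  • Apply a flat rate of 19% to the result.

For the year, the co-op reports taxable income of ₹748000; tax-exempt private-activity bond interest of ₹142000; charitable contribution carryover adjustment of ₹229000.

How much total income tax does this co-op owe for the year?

General income tax:
  ₹748000 × 10% = ₹74800

Alternative minimum tax:
  Adjusted income: ₹748000 + ₹142000 + ₹229000 = ₹1119000
  Less exemption ₹59000 → base ₹1060000
  ₹1060000 × 19% = ₹201400

₹201400 > ₹74800, so the alternative minimum tax is the binding amount.

₹201400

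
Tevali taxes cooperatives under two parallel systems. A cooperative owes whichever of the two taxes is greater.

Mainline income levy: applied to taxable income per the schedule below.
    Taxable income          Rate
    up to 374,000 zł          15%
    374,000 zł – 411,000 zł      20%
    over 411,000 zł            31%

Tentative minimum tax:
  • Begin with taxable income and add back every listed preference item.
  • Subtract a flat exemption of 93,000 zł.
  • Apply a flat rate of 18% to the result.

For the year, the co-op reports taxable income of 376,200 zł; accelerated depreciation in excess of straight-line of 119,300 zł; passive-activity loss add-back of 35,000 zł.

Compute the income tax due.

Tentative minimum tax:
  Adjusted income: 376,200 zł + 119,300 zł + 35,000 zł = 530,500 zł
  Less exemption 93,000 zł → base 437,500 zł
  437,500 zł × 18% = 78,750 zł

Mainline income levy:
  374,000 zł × 15% = 56,100 zł
  2,200 zł × 20% = 440 zł
  → 56,540 zł

78,750 zł > 56,540 zł, so the tentative minimum tax is the binding amount.

78,750 zł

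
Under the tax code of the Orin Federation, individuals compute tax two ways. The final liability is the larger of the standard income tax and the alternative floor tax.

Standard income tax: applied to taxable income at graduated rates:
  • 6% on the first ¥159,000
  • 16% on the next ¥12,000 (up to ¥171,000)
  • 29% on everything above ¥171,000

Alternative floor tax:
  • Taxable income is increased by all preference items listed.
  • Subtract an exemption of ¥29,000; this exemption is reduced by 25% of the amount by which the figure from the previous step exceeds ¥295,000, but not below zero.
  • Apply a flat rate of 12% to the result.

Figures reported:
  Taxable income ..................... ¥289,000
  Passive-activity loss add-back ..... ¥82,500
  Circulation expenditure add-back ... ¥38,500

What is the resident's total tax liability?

Alternative floor tax:
  Adjusted income: ¥289,000 + ¥82,500 + ¥38,500 = ¥410,000
  Exemption: ¥29,000 − 25% × (¥410,000 − ¥295,000) = ¥29,000 − ¥28,750 = ¥250
  Base: ¥410,000 − ¥250 = ¥409,750
  ¥409,750 × 12% = ¥49,170

Standard income tax:
  ¥159,000 × 6% = ¥9,540
  ¥12,000 × 16% = ¥1,920
  ¥118,000 × 29% = ¥34,220
  → ¥45,680

¥49,170 > ¥45,680, so the alternative floor tax is the binding amount.

¥49,170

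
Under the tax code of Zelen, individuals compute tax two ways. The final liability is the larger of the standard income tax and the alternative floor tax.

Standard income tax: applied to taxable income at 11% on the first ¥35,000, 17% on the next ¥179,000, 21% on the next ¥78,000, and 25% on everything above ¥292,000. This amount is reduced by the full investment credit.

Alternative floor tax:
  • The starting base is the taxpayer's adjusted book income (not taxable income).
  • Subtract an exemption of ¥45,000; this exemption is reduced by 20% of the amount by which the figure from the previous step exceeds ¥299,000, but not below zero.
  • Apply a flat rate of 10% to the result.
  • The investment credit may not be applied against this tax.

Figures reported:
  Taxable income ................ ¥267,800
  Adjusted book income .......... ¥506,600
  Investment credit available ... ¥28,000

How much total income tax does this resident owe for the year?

Standard income tax:
  ¥35,000 × 11% = ¥3,850
  ¥179,000 × 17% = ¥30,430
  ¥53,800 × 21% = ¥11,298
  → ¥45,578
  Less investment credit ¥28,000 → ¥17,578

Alternative floor tax:
  Base (adjusted book income): ¥506,600
  Exemption: ¥45,000 − 20% × (¥506,600 − ¥299,000) = ¥45,000 − ¥41,520 = ¥3,480
  Base: ¥506,600 − ¥3,480 = ¥503,120
  ¥503,120 × 10% = ¥50,312

¥50,312 > ¥17,578, so the alternative floor tax is the binding amount.

¥50,312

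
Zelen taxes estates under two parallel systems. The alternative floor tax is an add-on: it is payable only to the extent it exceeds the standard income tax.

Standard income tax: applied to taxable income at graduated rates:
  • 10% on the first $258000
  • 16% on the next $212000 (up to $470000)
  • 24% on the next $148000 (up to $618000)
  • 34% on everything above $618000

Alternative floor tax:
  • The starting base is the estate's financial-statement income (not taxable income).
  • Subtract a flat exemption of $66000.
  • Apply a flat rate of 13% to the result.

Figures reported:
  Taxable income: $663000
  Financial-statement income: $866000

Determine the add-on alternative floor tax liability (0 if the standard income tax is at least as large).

$0

Standard income tax:
  $258000 × 10% = $25800
  $212000 × 16% = $33920
  $148000 × 24% = $35520
  $45000 × 34% = $15300
  → $110540

Alternative floor tax:
  Base (financial-statement income): $866000
  Less exemption $66000 → base $800000
  $800000 × 13% = $104000

$104000 ≤ $110540, so no add-on is due.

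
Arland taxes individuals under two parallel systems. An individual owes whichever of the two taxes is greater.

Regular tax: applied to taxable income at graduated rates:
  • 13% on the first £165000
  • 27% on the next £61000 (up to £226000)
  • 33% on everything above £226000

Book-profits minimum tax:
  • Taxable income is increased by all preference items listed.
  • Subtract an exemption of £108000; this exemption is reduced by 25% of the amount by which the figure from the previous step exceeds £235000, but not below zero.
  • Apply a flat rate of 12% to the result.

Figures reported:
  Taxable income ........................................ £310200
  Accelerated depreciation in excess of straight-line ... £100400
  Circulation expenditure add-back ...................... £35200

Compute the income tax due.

Regular tax:
  £165000 × 13% = £21450
  £61000 × 27% = £16470
  £84200 × 33% = £27786
  → £65706

Book-profits minimum tax:
  Adjusted income: £310200 + £100400 + £35200 = £445800
  Exemption: £108000 − 25% × (£445800 − £235000) = £108000 − £52700 = £55300
  Base: £445800 − £55300 = £390500
  £390500 × 12% = £46860

£65706 > £46860, so the regular tax governs.

£65706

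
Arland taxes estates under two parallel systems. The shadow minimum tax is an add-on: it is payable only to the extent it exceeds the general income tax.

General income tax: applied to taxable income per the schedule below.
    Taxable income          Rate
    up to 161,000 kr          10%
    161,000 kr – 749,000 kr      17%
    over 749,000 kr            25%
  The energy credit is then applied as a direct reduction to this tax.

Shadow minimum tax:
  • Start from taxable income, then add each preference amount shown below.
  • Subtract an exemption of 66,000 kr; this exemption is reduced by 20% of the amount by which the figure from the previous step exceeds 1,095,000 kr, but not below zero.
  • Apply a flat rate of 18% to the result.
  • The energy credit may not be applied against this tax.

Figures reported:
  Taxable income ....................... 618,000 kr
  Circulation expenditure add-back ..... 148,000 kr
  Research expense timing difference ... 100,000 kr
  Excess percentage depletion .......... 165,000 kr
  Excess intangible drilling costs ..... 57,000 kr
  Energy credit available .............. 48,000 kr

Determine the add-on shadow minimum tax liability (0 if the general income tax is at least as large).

138,170 kr

Shadow minimum tax:
  Adjusted income: 618,000 kr + 148,000 kr + 100,000 kr + 165,000 kr + 57,000 kr = 1,088,000 kr
  Exemption: 1,088,000 kr ≤ 1,095,000 kr, so full 66,000 kr applies
  Base: 1,088,000 kr − 66,000 kr = 1,022,000 kr
  1,022,000 kr × 18% = 183,960 kr

General income tax:
  161,000 kr × 10% = 16,100 kr
  457,000 kr × 17% = 77,690 kr
  → 93,790 kr
  Less energy credit 48,000 kr → 45,790 kr

Excess of shadow minimum tax over general income tax: 183,960 kr − 45,790 kr = 138,170 kr.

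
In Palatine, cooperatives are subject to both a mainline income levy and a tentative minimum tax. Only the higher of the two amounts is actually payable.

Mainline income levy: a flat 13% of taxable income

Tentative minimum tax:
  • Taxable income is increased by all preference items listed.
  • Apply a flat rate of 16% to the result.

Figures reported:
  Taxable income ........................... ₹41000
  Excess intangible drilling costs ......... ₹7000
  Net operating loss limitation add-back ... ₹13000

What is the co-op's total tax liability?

Tentative minimum tax:
  Adjusted income: ₹41000 + ₹7000 + ₹13000 = ₹61000
  ₹61000 × 16% = ₹9760

Mainline income levy:
  ₹41000 × 13% = ₹5330

₹9760 > ₹5330, so the tentative minimum tax is the binding amount.

₹9760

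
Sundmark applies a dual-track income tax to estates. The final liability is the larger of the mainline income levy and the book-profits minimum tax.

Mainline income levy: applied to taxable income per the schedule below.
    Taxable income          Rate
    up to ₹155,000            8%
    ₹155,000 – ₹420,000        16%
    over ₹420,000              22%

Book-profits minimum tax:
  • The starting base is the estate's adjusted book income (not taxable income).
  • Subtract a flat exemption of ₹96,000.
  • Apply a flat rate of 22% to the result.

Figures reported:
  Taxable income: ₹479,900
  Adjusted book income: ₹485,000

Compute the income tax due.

Mainline income levy:
  ₹155,000 × 8% = ₹12,400
  ₹265,000 × 16% = ₹42,400
  ₹59,900 × 22% = ₹13,178
  → ₹67,978

Book-profits minimum tax:
  Base (adjusted book income): ₹485,000
  Less exemption ₹96,000 → base ₹389,000
  ₹389,000 × 22% = ₹85,580

₹85,580 > ₹67,978, so the book-profits minimum tax is the binding amount.

₹85,580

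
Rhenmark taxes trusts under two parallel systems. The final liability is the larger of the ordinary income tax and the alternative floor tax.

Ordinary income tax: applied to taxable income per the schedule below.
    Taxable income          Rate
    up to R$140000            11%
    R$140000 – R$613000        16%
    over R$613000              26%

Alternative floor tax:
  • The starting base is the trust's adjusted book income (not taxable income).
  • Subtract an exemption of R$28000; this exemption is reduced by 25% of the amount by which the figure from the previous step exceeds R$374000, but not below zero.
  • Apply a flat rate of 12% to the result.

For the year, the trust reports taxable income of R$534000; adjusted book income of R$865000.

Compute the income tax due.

Ordinary income tax:
  R$140000 × 11% = R$15400
  R$394000 × 16% = R$63040
  → R$78440

Alternative floor tax:
  Base (adjusted book income): R$865000
  Exemption: 25% × (R$865000 − R$374000) = R$122750 ≥ R$28000, so the exemption is fully phased out
  Base: R$865000 − R$0 = R$865000
  R$865000 × 12% = R$103800

R$103800 > R$78440, so the alternative floor tax is the binding amount.

R$103800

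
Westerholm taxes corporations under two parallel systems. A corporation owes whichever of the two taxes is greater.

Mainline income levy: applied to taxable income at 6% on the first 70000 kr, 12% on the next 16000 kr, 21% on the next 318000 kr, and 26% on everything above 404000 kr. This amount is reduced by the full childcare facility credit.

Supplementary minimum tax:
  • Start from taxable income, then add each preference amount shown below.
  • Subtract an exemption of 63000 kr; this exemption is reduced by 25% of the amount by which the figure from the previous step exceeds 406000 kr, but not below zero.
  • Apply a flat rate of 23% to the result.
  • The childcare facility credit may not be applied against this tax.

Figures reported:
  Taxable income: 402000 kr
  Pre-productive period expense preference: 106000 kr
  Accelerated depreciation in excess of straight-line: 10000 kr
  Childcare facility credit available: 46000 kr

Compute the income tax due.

111090 kr

Supplementary minimum tax:
  Adjusted income: 402000 kr + 106000 kr + 10000 kr = 518000 kr
  Exemption: 63000 kr − 25% × (518000 kr − 406000 kr) = 63000 kr − 28000 kr = 35000 kr
  Base: 518000 kr − 35000 kr = 483000 kr
  483000 kr × 23% = 111090 kr

Mainline income levy:
  70000 kr × 6% = 4200 kr
  16000 kr × 12% = 1920 kr
  316000 kr × 21% = 66360 kr
  → 72480 kr
  Less childcare facility credit 46000 kr → 26480 kr

111090 kr > 26480 kr, so the supplementary minimum tax is the binding amount.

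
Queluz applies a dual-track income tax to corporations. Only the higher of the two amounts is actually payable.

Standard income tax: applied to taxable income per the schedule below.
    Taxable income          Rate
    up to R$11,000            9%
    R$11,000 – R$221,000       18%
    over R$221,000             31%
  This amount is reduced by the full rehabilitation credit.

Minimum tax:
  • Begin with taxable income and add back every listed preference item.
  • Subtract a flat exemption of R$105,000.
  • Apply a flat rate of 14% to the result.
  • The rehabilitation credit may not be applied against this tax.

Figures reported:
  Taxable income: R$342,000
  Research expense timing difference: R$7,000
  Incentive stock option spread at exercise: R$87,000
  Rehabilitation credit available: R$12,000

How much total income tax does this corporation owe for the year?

R$64,300

Standard income tax:
  R$11,000 × 9% = R$990
  R$210,000 × 18% = R$37,800
  R$121,000 × 31% = R$37,510
  → R$76,300
  Less rehabilitation credit R$12,000 → R$64,300

Minimum tax:
  Adjusted income: R$342,000 + R$7,000 + R$87,000 = R$436,000
  Less exemption R$105,000 → base R$331,000
  R$331,000 × 14% = R$46,340

R$64,300 > R$46,340, so the standard income tax governs.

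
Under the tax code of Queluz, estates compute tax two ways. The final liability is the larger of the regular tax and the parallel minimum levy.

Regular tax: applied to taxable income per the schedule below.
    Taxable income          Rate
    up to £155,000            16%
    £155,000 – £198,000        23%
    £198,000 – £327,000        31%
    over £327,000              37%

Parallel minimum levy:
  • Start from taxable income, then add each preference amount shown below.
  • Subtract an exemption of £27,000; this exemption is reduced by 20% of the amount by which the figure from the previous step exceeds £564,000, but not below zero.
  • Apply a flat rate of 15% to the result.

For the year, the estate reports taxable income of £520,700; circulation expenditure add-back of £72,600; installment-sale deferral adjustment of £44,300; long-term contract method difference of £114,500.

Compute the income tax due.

Regular tax:
  £155,000 × 16% = £24,800
  £43,000 × 23% = £9,890
  £129,000 × 31% = £39,990
  £193,700 × 37% = £71,669
  → £146,349

Parallel minimum levy:
  Adjusted income: £520,700 + £72,600 + £44,300 + £114,500 = £752,100
  Exemption: 20% × (£752,100 − £564,000) = £37,620 ≥ £27,000, so the exemption is fully phased out
  Base: £752,100 − £0 = £752,100
  £752,100 × 15% = £112,815

£146,349 > £112,815, so the regular tax governs.

£146,349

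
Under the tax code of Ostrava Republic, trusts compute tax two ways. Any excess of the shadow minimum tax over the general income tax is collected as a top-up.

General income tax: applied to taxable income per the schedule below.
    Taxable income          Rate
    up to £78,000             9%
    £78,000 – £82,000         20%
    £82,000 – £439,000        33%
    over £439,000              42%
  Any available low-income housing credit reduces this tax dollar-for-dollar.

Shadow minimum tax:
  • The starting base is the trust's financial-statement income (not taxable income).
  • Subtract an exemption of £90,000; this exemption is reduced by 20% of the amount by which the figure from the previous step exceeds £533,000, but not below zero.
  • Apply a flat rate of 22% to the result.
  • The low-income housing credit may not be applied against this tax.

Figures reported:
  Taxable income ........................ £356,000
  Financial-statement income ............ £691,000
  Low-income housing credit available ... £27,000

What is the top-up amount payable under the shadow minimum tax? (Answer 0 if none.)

£67,932

General income tax:
  £78,000 × 9% = £7,020
  £4,000 × 20% = £800
  £274,000 × 33% = £90,420
  → £98,240
  Less low-income housing credit £27,000 → £71,240

Shadow minimum tax:
  Base (financial-statement income): £691,000
  Exemption: £90,000 − 20% × (£691,000 − £533,000) = £90,000 − £31,600 = £58,400
  Base: £691,000 − £58,400 = £632,600
  £632,600 × 22% = £139,172

Excess of shadow minimum tax over general income tax: £139,172 − £71,240 = £67,932.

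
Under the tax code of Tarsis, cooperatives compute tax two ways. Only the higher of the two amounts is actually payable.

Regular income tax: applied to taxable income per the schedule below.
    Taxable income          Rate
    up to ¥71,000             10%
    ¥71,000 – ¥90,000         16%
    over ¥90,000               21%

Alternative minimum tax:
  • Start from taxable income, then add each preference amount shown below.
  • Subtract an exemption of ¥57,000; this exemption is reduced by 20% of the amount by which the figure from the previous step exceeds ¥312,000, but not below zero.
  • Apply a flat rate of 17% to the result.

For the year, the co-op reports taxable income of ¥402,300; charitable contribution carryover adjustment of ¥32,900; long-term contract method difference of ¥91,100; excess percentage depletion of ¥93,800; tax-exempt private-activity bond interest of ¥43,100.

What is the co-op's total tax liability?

Alternative minimum tax:
  Adjusted income: ¥402,300 + ¥32,900 + ¥91,100 + ¥93,800 + ¥43,100 = ¥663,200
  Exemption: 20% × (¥663,200 − ¥312,000) = ¥70,240 ≥ ¥57,000, so the exemption is fully phased out
  Base: ¥663,200 − ¥0 = ¥663,200
  ¥663,200 × 17% = ¥112,744

Regular income tax:
  ¥71,000 × 10% = ¥7,100
  ¥19,000 × 16% = ¥3,040
  ¥312,300 × 21% = ¥65,583
  → ¥75,723

¥112,744 > ¥75,723, so the alternative minimum tax is the binding amount.

¥112,744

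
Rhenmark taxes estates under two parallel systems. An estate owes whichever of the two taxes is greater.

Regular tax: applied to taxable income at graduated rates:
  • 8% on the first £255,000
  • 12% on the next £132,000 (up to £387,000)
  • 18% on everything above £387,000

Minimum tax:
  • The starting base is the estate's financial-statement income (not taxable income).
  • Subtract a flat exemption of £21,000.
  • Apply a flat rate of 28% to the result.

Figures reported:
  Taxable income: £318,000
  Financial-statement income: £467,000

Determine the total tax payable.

Regular tax:
  £255,000 × 8% = £20,400
  £63,000 × 12% = £7,560
  → £27,960

Minimum tax:
  Base (financial-statement income): £467,000
  Less exemption £21,000 → base £446,000
  £446,000 × 28% = £124,880

£124,880 > £27,960, so the minimum tax is the binding amount.

£124,880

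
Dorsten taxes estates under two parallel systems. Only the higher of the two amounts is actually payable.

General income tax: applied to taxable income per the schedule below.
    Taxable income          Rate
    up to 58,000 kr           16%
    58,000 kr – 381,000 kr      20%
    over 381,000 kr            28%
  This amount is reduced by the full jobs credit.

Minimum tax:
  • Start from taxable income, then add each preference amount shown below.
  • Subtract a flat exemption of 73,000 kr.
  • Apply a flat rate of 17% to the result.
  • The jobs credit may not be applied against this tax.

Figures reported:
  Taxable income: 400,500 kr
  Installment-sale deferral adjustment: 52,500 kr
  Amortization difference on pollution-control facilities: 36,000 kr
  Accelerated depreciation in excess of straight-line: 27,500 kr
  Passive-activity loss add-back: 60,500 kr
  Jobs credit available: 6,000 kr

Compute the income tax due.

Minimum tax:
  Adjusted income: 400,500 kr + 52,500 kr + 36,000 kr + 27,500 kr + 60,500 kr = 577,000 kr
  Less exemption 73,000 kr → base 504,000 kr
  504,000 kr × 17% = 85,680 kr

General income tax:
  58,000 kr × 16% = 9,280 kr
  323,000 kr × 20% = 64,600 kr
  19,500 kr × 28% = 5,460 kr
  → 79,340 kr
  Less jobs credit 6,000 kr → 73,340 kr

85,680 kr > 73,340 kr, so the minimum tax is the binding amount.

85,680 kr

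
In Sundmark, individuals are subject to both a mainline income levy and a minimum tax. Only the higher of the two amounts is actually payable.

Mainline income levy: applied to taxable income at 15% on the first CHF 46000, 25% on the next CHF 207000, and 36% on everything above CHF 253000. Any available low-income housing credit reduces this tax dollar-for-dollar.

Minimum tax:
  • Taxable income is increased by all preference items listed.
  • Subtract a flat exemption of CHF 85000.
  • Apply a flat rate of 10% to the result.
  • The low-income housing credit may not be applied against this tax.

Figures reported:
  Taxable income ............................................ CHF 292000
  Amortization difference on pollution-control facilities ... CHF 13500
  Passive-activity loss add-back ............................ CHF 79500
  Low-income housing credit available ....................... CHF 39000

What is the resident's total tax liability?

CHF 33690

Mainline income levy:
  CHF 46000 × 15% = CHF 6900
  CHF 207000 × 25% = CHF 51750
  CHF 39000 × 36% = CHF 14040
  → CHF 72690
  Less low-income housing credit CHF 39000 → CHF 33690

Minimum tax:
  Adjusted income: CHF 292000 + CHF 13500 + CHF 79500 = CHF 385000
  Less exemption CHF 85000 → base CHF 300000
  CHF 300000 × 10% = CHF 30000

CHF 33690 > CHF 30000, so the mainline income levy governs.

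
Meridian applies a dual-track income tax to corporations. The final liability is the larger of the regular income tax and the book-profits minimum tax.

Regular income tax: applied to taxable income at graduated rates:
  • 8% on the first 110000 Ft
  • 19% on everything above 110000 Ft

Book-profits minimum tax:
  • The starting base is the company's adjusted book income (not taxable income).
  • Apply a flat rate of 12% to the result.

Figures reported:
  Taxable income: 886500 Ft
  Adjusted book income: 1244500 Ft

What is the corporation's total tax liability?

Book-profits minimum tax:
  Base (adjusted book income): 1244500 Ft
  1244500 Ft × 12% = 149340 Ft

Regular income tax:
  110000 Ft × 8% = 8800 Ft
  776500 Ft × 19% = 147535 Ft
  → 156335 Ft

156335 Ft > 149340 Ft, so the regular income tax governs.

156335 Ft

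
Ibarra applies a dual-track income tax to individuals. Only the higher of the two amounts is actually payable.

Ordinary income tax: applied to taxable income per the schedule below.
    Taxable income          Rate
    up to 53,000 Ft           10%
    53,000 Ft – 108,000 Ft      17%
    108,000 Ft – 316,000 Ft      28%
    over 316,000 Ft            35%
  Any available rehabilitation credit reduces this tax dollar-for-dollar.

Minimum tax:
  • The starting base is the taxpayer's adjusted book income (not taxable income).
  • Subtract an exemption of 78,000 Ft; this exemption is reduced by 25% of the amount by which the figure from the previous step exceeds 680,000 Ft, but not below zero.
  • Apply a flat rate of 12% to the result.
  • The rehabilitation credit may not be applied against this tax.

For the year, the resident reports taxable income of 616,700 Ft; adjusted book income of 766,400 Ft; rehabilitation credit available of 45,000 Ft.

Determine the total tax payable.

Ordinary income tax:
  53,000 Ft × 10% = 5,300 Ft
  55,000 Ft × 17% = 9,350 Ft
  208,000 Ft × 28% = 58,240 Ft
  300,700 Ft × 35% = 105,245 Ft
  → 178,135 Ft
  Less rehabilitation credit 45,000 Ft → 133,135 Ft

Minimum tax:
  Base (adjusted book income): 766,400 Ft
  Exemption: 78,000 Ft − 25% × (766,400 Ft − 680,000 Ft) = 78,000 Ft − 21,600 Ft = 56,400 Ft
  Base: 766,400 Ft − 56,400 Ft = 710,000 Ft
  710,000 Ft × 12% = 85,200 Ft

133,135 Ft > 85,200 Ft, so the ordinary income tax governs.

133,135 Ft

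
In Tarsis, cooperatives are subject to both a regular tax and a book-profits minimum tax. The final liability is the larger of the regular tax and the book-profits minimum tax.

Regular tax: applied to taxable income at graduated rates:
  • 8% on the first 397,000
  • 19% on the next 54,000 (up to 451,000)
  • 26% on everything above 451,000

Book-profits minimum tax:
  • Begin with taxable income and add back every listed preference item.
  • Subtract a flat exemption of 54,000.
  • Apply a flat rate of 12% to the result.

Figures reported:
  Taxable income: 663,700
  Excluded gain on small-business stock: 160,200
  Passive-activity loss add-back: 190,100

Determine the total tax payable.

115,200

Regular tax:
  397,000 × 8% = 31,760
  54,000 × 19% = 10,260
  212,700 × 26% = 55,302
  → 97,322

Book-profits minimum tax:
  Adjusted income: 663,700 + 160,200 + 190,100 = 1,014,000
  Less exemption 54,000 → base 960,000
  960,000 × 12% = 115,200

115,200 > 97,322, so the book-profits minimum tax is the binding amount.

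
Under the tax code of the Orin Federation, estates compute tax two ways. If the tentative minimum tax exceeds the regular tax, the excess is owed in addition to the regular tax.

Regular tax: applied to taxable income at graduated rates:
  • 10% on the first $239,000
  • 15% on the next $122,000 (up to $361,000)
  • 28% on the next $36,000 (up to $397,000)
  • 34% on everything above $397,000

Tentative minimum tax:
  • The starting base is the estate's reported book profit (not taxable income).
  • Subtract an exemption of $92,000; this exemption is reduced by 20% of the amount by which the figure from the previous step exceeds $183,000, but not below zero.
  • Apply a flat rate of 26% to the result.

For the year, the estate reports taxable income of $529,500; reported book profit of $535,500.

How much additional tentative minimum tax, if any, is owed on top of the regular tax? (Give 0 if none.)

Regular tax:
  $239,000 × 10% = $23,900
  $122,000 × 15% = $18,300
  $36,000 × 28% = $10,080
  $132,500 × 34% = $45,050
  → $97,330

Tentative minimum tax:
  Base (reported book profit): $535,500
  Exemption: $92,000 − 20% × ($535,500 − $183,000) = $92,000 − $70,500 = $21,500
  Base: $535,500 − $21,500 = $514,000
  $514,000 × 26% = $133,640

Excess of tentative minimum tax over regular tax: $133,640 − $97,330 = $36,310.

$36,310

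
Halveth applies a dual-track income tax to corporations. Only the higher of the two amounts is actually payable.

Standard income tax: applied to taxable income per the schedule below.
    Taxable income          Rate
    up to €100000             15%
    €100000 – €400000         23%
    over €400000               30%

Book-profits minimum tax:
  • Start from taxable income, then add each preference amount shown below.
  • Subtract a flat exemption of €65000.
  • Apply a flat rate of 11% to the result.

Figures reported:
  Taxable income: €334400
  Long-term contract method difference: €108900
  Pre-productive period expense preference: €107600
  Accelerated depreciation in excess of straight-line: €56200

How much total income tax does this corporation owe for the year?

€68912

Standard income tax:
  €100000 × 15% = €15000
  €234400 × 23% = €53912
  → €68912

Book-profits minimum tax:
  Adjusted income: €334400 + €108900 + €107600 + €56200 = €607100
  Less exemption €65000 → base €542100
  €542100 × 11% = €59631

€68912 > €59631, so the standard income tax governs.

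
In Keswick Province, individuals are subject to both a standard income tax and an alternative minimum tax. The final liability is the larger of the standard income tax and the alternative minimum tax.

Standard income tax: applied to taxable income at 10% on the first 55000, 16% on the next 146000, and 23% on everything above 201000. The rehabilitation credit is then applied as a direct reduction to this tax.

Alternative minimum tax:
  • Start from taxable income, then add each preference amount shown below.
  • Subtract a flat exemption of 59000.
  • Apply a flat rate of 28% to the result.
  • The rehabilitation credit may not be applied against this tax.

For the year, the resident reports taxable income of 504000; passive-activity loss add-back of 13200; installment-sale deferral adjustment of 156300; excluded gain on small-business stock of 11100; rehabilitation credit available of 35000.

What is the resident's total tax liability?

Alternative minimum tax:
  Adjusted income: 504000 + 13200 + 156300 + 11100 = 684600
  Less exemption 59000 → base 625600
  625600 × 28% = 175168

Standard income tax:
  55000 × 10% = 5500
  146000 × 16% = 23360
  303000 × 23% = 69690
  → 98550
  Less rehabilitation credit 35000 → 63550

175168 > 63550, so the alternative minimum tax is the binding amount.

175168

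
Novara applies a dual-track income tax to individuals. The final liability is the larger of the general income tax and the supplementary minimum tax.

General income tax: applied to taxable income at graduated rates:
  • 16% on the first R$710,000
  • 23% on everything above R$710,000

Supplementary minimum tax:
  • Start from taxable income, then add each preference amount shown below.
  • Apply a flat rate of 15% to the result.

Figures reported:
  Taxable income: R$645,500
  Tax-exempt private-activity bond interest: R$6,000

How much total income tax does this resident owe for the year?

Supplementary minimum tax:
  Adjusted income: R$645,500 + R$6,000 = R$651,500
  R$651,500 × 15% = R$97,725

General income tax:
  R$645,500 × 16% = R$103,280

R$103,280 > R$97,725, so the general income tax governs.

R$103,280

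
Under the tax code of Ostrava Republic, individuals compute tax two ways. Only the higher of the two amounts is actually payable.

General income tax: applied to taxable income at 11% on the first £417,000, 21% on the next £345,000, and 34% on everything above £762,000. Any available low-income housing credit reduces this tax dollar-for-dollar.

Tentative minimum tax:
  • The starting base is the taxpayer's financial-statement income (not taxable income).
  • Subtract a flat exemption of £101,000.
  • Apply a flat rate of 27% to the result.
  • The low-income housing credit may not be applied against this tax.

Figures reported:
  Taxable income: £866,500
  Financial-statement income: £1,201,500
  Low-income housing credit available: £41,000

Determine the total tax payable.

£297,135

General income tax:
  £417,000 × 11% = £45,870
  £345,000 × 21% = £72,450
  £104,500 × 34% = £35,530
  → £153,850
  Less low-income housing credit £41,000 → £112,850

Tentative minimum tax:
  Base (financial-statement income): £1,201,500
  Less exemption £101,000 → base £1,100,500
  £1,100,500 × 27% = £297,135

£297,135 > £112,850, so the tentative minimum tax is the binding amount.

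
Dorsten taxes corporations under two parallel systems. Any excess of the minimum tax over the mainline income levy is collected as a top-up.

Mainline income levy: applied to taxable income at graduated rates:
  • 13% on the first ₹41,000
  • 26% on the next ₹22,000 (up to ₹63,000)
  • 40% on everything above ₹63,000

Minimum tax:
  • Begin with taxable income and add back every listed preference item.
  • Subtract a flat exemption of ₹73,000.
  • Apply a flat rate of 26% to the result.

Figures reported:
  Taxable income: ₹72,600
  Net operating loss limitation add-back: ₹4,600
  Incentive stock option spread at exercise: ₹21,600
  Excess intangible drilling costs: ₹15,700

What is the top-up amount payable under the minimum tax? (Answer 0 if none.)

₹0

Minimum tax:
  Adjusted income: ₹72,600 + ₹4,600 + ₹21,600 + ₹15,700 = ₹114,500
  Less exemption ₹73,000 → base ₹41,500
  ₹41,500 × 26% = ₹10,790

Mainline income levy:
  ₹41,000 × 13% = ₹5,330
  ₹22,000 × 26% = ₹5,720
  ₹9,600 × 40% = ₹3,840
  → ₹14,890

₹10,790 ≤ ₹14,890, so no add-on is due.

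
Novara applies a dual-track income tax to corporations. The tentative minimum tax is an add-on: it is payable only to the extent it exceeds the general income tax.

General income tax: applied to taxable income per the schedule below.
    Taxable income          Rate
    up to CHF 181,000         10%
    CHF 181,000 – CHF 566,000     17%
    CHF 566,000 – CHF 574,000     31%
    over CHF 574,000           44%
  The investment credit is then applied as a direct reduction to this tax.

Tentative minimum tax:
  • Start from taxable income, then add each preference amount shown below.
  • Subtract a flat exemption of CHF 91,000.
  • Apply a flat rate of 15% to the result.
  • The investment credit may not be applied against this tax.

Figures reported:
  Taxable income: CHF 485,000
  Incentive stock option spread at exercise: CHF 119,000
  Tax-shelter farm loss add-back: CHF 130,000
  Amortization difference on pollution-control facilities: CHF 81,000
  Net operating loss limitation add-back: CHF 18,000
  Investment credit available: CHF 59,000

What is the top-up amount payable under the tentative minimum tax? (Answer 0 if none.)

General income tax:
  CHF 181,000 × 10% = CHF 18,100
  CHF 304,000 × 17% = CHF 51,680
  → CHF 69,780
  Less investment credit CHF 59,000 → CHF 10,780

Tentative minimum tax:
  Adjusted income: CHF 485,000 + CHF 119,000 + CHF 130,000 + CHF 81,000 + CHF 18,000 = CHF 833,000
  Less exemption CHF 91,000 → base CHF 742,000
  CHF 742,000 × 15% = CHF 111,300

Excess of tentative minimum tax over general income tax: CHF 111,300 − CHF 10,780 = CHF 100,520.

CHF 100,520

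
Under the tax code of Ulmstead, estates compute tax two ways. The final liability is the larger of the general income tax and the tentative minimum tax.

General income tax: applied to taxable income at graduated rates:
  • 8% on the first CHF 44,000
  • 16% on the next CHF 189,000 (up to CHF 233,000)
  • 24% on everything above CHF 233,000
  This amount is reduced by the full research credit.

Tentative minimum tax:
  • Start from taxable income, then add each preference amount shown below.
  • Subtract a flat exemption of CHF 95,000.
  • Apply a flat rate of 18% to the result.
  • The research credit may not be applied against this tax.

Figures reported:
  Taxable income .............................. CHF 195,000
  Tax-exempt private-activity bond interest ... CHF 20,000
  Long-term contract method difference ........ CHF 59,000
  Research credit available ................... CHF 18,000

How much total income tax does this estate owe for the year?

Tentative minimum tax:
  Adjusted income: CHF 195,000 + CHF 20,000 + CHF 59,000 = CHF 274,000
  Less exemption CHF 95,000 → base CHF 179,000
  CHF 179,000 × 18% = CHF 32,220

General income tax:
  CHF 44,000 × 8% = CHF 3,520
  CHF 151,000 × 16% = CHF 24,160
  → CHF 27,680
  Less research credit CHF 18,000 → CHF 9,680

CHF 32,220 > CHF 9,680, so the tentative minimum tax is the binding amount.

CHF 32,220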